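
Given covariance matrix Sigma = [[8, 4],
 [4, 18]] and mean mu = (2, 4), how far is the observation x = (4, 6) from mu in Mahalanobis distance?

Step 1 — centre the observation: (x - mu) = (2, 2).

Step 2 — invert Sigma. det(Sigma) = 8·18 - (4)² = 128.
  Sigma^{-1} = (1/det) · [[d, -b], [-b, a]] = [[0.1406, -0.0312],
 [-0.0312, 0.0625]].

Step 3 — form the quadratic (x - mu)^T · Sigma^{-1} · (x - mu):
  Sigma^{-1} · (x - mu) = (0.2188, 0.0625).
  (x - mu)^T · [Sigma^{-1} · (x - mu)] = (2)·(0.2188) + (2)·(0.0625) = 0.5625.

Step 4 — take square root: d = √(0.5625) ≈ 0.75.

d(x, mu) = √(0.5625) ≈ 0.75


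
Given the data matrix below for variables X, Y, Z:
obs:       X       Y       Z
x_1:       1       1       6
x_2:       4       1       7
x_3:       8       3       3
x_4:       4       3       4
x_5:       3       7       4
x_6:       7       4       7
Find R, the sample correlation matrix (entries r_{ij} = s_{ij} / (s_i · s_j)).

Step 1 — column means:
  mean(X) = (1 + 4 + 8 + 4 + 3 + 7) / 6 = 27/6 = 4.5
  mean(Y) = (1 + 1 + 3 + 3 + 7 + 4) / 6 = 19/6 = 3.1667
  mean(Z) = (6 + 7 + 3 + 4 + 4 + 7) / 6 = 31/6 = 5.1667

Step 2 — sample variances and covariances s[i,j] = (1/(n-1)) · Σ_k (x_{k,i} - mean_i) · (x_{k,j} - mean_j), with n-1 = 5:
  s[X,X] = ((-3.5)·(-3.5) + (-0.5)·(-0.5) + (3.5)·(3.5) + (-0.5)·(-0.5) + (-1.5)·(-1.5) + (2.5)·(2.5)) / 5 = 33.5/5 = 6.7
  s[X,Y] = ((-3.5)·(-2.1667) + (-0.5)·(-2.1667) + (3.5)·(-0.1667) + (-0.5)·(-0.1667) + (-1.5)·(3.8333) + (2.5)·(0.8333)) / 5 = 4.5/5 = 0.9
  s[X,Z] = ((-3.5)·(0.8333) + (-0.5)·(1.8333) + (3.5)·(-2.1667) + (-0.5)·(-1.1667) + (-1.5)·(-1.1667) + (2.5)·(1.8333)) / 5 = -4.5/5 = -0.9
  s[Y,Y] = ((-2.1667)·(-2.1667) + (-2.1667)·(-2.1667) + (-0.1667)·(-0.1667) + (-0.1667)·(-0.1667) + (3.8333)·(3.8333) + (0.8333)·(0.8333)) / 5 = 24.8333/5 = 4.9667
  s[Y,Z] = ((-2.1667)·(0.8333) + (-2.1667)·(1.8333) + (-0.1667)·(-2.1667) + (-0.1667)·(-1.1667) + (3.8333)·(-1.1667) + (0.8333)·(1.8333)) / 5 = -8.1667/5 = -1.6333
  s[Z,Z] = ((0.8333)·(0.8333) + (1.8333)·(1.8333) + (-2.1667)·(-2.1667) + (-1.1667)·(-1.1667) + (-1.1667)·(-1.1667) + (1.8333)·(1.8333)) / 5 = 14.8333/5 = 2.9667
  Sample standard deviations s_i = √(s[i,i]):
  s(X) = √(6.7) = 2.5884
  s(Y) = √(4.9667) = 2.2286
  s(Z) = √(2.9667) = 1.7224

Step 3 — r_{ij} = s_{ij} / (s_i · s_j):
  r[X,X] = 1 (diagonal).
  r[X,Y] = 0.9 / (2.5884 · 2.2286) = 0.9 / 5.7686 = 0.156
  r[X,Z] = -0.9 / (2.5884 · 1.7224) = -0.9 / 4.4583 = -0.2019
  r[Y,Y] = 1 (diagonal).
  r[Y,Z] = -1.6333 / (2.2286 · 1.7224) = -1.6333 / 3.8385 = -0.4255
  r[Z,Z] = 1 (diagonal).

R is symmetric with unit diagonal. Assembling:

R = [[1, 0.156, -0.2019],
 [0.156, 1, -0.4255],
 [-0.2019, -0.4255, 1]]


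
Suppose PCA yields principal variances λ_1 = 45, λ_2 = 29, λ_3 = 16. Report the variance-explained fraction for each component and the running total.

Step 1 — total variance = trace(Sigma) = Σ λ_i = 45 + 29 + 16 = 90.

Step 2 — fraction explained by component i = λ_i / Σ λ:
  PC1: 45/90 = 0.5
  PC2: 29/90 = 0.3222
  PC3: 16/90 = 0.1778

Step 3 — cumulative fraction after k components = (λ_1 + ... + λ_k) / Σ λ:
  k = 1: 45/90 = 0.5
  k = 2: (45 + 29)/90 = 74/90 = 0.8222
  k = 3: (45 + 29 + 16)/90 = 90/90 = 1

Summary (fraction, with percent):

explained: PC1 0.5 (50%), PC2 0.3222 (32.22%), PC3 0.1778 (17.78%);  cumulative: 0.5, 0.8222, 1


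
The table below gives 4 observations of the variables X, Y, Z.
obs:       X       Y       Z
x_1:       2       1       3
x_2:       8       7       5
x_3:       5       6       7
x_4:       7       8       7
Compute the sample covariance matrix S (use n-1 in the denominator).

Step 1 — column means:
  mean(X) = (2 + 8 + 5 + 7) / 4 = 22/4 = 5.5
  mean(Y) = (1 + 7 + 6 + 8) / 4 = 22/4 = 5.5
  mean(Z) = (3 + 5 + 7 + 7) / 4 = 22/4 = 5.5

Step 2 — sample covariance S[i,j] = (1/(n-1)) · Σ_k (x_{k,i} - mean_i) · (x_{k,j} - mean_j), with n-1 = 3.
  S[X,X] = ((-3.5)·(-3.5) + (2.5)·(2.5) + (-0.5)·(-0.5) + (1.5)·(1.5)) / 3 = 21/3 = 7
  S[X,Y] = ((-3.5)·(-4.5) + (2.5)·(1.5) + (-0.5)·(0.5) + (1.5)·(2.5)) / 3 = 23/3 = 7.6667
  S[X,Z] = ((-3.5)·(-2.5) + (2.5)·(-0.5) + (-0.5)·(1.5) + (1.5)·(1.5)) / 3 = 9/3 = 3
  S[Y,Y] = ((-4.5)·(-4.5) + (1.5)·(1.5) + (0.5)·(0.5) + (2.5)·(2.5)) / 3 = 29/3 = 9.6667
  S[Y,Z] = ((-4.5)·(-2.5) + (1.5)·(-0.5) + (0.5)·(1.5) + (2.5)·(1.5)) / 3 = 15/3 = 5
  S[Z,Z] = ((-2.5)·(-2.5) + (-0.5)·(-0.5) + (1.5)·(1.5) + (1.5)·(1.5)) / 3 = 11/3 = 3.6667

S is symmetric (S[j,i] = S[i,j]). Assembling:

S = [[7, 7.6667, 3],
 [7.6667, 9.6667, 5],
 [3, 5, 3.6667]]


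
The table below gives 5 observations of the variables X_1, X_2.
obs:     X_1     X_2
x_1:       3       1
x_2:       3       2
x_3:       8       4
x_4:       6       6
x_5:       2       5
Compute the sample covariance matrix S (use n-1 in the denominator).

Step 1 — column means:
  mean(X_1) = (3 + 3 + 8 + 6 + 2) / 5 = 22/5 = 4.4
  mean(X_2) = (1 + 2 + 4 + 6 + 5) / 5 = 18/5 = 3.6

Step 2 — sample covariance S[i,j] = (1/(n-1)) · Σ_k (x_{k,i} - mean_i) · (x_{k,j} - mean_j), with n-1 = 4.
  S[X_1,X_1] = ((-1.4)·(-1.4) + (-1.4)·(-1.4) + (3.6)·(3.6) + (1.6)·(1.6) + (-2.4)·(-2.4)) / 4 = 25.2/4 = 6.3
  S[X_1,X_2] = ((-1.4)·(-2.6) + (-1.4)·(-1.6) + (3.6)·(0.4) + (1.6)·(2.4) + (-2.4)·(1.4)) / 4 = 7.8/4 = 1.95
  S[X_2,X_2] = ((-2.6)·(-2.6) + (-1.6)·(-1.6) + (0.4)·(0.4) + (2.4)·(2.4) + (1.4)·(1.4)) / 4 = 17.2/4 = 4.3

S is symmetric (S[j,i] = S[i,j]). Assembling:

S = [[6.3, 1.95],
 [1.95, 4.3]]


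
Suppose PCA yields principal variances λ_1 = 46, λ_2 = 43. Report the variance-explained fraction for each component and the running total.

Step 1 — total variance = trace(Sigma) = Σ λ_i = 46 + 43 = 89.

Step 2 — fraction explained by component i = λ_i / Σ λ:
  PC1: 46/89 = 0.5169
  PC2: 43/89 = 0.4831

Step 3 — cumulative fraction after k components = (λ_1 + ... + λ_k) / Σ λ:
  k = 1: 46/89 = 0.5169
  k = 2: (46 + 43)/89 = 89/89 = 1

Summary (fraction, with percent):

explained: PC1 0.5169 (51.69%), PC2 0.4831 (48.31%);  cumulative: 0.5169, 1


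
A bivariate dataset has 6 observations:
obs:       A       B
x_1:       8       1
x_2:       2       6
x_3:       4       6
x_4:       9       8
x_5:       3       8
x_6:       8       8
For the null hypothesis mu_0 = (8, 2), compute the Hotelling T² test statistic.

Step 1 — sample mean vector:
  mean(A) = (8 + 2 + 4 + 9 + 3 + 8) / 6 = 34/6 = 5.6667
  mean(B) = (1 + 6 + 6 + 8 + 8 + 8) / 6 = 37/6 = 6.1667
  x̄ = (5.6667, 6.1667),  deviation x̄ - mu_0 = (5.6667, 6.1667) - (8, 2) = (-2.3333, 4.1667).

Step 2 — sample covariance matrix, S[i,j] = (1/(n-1)) · Σ_k (x_{k,i} - mean_i) · (x_{k,j} - mean_j), divisor n-1 = 5:
  S[A,A] = ((2.3333)·(2.3333) + (-3.6667)·(-3.6667) + (-1.6667)·(-1.6667) + (3.3333)·(3.3333) + (-2.6667)·(-2.6667) + (2.3333)·(2.3333)) / 5 = 45.3333/5 = 9.0667
  S[A,B] = ((2.3333)·(-5.1667) + (-3.6667)·(-0.1667) + (-1.6667)·(-0.1667) + (3.3333)·(1.8333) + (-2.6667)·(1.8333) + (2.3333)·(1.8333)) / 5 = -5.6667/5 = -1.1333
  S[B,B] = ((-5.1667)·(-5.1667) + (-0.1667)·(-0.1667) + (-0.1667)·(-0.1667) + (1.8333)·(1.8333) + (1.8333)·(1.8333) + (1.8333)·(1.8333)) / 5 = 36.8333/5 = 7.3667
  S = [[9.0667, -1.1333],
 [-1.1333, 7.3667]].

Step 3 — invert S. det(S) = 9.0667·7.3667 - (-1.1333)² = 65.5067.
  S^{-1} = (1/det) · [[d, -b], [-b, a]] = [[0.1125, 0.0173],
 [0.0173, 0.1384]].

Step 4 — quadratic form (x̄ - mu_0)^T · S^{-1} · (x̄ - mu_0):
  S^{-1} · (x̄ - mu_0) = (-0.1903, 0.5363),
  (x̄ - mu_0)^T · [...] = (-2.3333)·(-0.1903) + (4.1667)·(0.5363) = 2.6788.

Step 5 — scale by n: T² = 6 · 2.6788 = 16.0727.

T² ≈ 16.0727


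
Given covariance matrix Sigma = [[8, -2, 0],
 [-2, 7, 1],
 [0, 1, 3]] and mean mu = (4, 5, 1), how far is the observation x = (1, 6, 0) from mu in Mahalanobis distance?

Step 1 — centre the observation: (x - mu) = (-3, 1, -1).

Step 2 — invert Sigma (cofactor / det for 3×3, or solve directly):
  Sigma^{-1} = [[0.1351, 0.0405, -0.0135],
 [0.0405, 0.1622, -0.0541],
 [-0.0135, -0.0541, 0.3514]].

Step 3 — form the quadratic (x - mu)^T · Sigma^{-1} · (x - mu):
  Sigma^{-1} · (x - mu) = (-0.3514, 0.0946, -0.3649).
  (x - mu)^T · [Sigma^{-1} · (x - mu)] = (-3)·(-0.3514) + (1)·(0.0946) + (-1)·(-0.3649) = 1.5135.

Step 4 — take square root: d = √(1.5135) ≈ 1.2302.

d(x, mu) = √(1.5135) ≈ 1.2302


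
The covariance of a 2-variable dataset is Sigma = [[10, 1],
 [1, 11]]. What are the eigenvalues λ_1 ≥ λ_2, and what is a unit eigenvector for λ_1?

Step 1 — characteristic polynomial of 2×2 Sigma:
  det(Sigma - λI) = λ² - trace · λ + det = 0.
  trace = 10 + 11 = 21, det = 10·11 - (1)² = 109.
Step 2 — discriminant:
  Δ = trace² - 4·det = 441 - 436 = 5.
Step 3 — eigenvalues:
  λ = (trace ± √Δ)/2 = (21 ± 2.2361)/2,
  λ_1 = 11.618,  λ_2 = 9.382.

Step 4 — unit eigenvector for λ_1: solve (Sigma - λ_1 I)v = 0. First row:
  (10 - 11.618)·v_x + (1)·v_y = 0, i.e. (-1.618)·v_x + (1)·v_y = 0,
  so v ∝ (b, λ_1 - a) = (1, 1.618) = u.
  ||u|| = √((1)² + (1.618)²) = √(3.618) ≈ 1.9021,
  v_1 = u/||u|| ≈ (0.5257, 0.8507) (||v_1|| = 1).

λ_1 = 11.618,  λ_2 = 9.382;  v_1 ≈ (0.5257, 0.8507)


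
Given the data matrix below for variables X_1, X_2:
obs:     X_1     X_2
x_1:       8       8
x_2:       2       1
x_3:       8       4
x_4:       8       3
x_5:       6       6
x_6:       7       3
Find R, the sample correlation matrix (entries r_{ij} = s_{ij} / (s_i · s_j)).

Step 1 — column means:
  mean(X_1) = (8 + 2 + 8 + 8 + 6 + 7) / 6 = 39/6 = 6.5
  mean(X_2) = (8 + 1 + 4 + 3 + 6 + 3) / 6 = 25/6 = 4.1667

Step 2 — sample variances and covariances s[i,j] = (1/(n-1)) · Σ_k (x_{k,i} - mean_i) · (x_{k,j} - mean_j), with n-1 = 5:
  s[X_1,X_1] = ((1.5)·(1.5) + (-4.5)·(-4.5) + (1.5)·(1.5) + (1.5)·(1.5) + (-0.5)·(-0.5) + (0.5)·(0.5)) / 5 = 27.5/5 = 5.5
  s[X_1,X_2] = ((1.5)·(3.8333) + (-4.5)·(-3.1667) + (1.5)·(-0.1667) + (1.5)·(-1.1667) + (-0.5)·(1.8333) + (0.5)·(-1.1667)) / 5 = 16.5/5 = 3.3
  s[X_2,X_2] = ((3.8333)·(3.8333) + (-3.1667)·(-3.1667) + (-0.1667)·(-0.1667) + (-1.1667)·(-1.1667) + (1.8333)·(1.8333) + (-1.1667)·(-1.1667)) / 5 = 30.8333/5 = 6.1667
  Sample standard deviations s_i = √(s[i,i]):
  s(X_1) = √(5.5) = 2.3452
  s(X_2) = √(6.1667) = 2.4833

Step 3 — r_{ij} = s_{ij} / (s_i · s_j):
  r[X_1,X_1] = 1 (diagonal).
  r[X_1,X_2] = 3.3 / (2.3452 · 2.4833) = 3.3 / 5.8238 = 0.5666
  r[X_2,X_2] = 1 (diagonal).

R is symmetric with unit diagonal. Assembling:

R = [[1, 0.5666],
 [0.5666, 1]]


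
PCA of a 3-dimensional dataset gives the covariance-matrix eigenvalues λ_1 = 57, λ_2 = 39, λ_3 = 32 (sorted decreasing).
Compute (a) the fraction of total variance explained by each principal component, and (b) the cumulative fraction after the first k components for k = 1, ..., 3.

Step 1 — total variance = trace(Sigma) = Σ λ_i = 57 + 39 + 32 = 128.

Step 2 — fraction explained by component i = λ_i / Σ λ:
  PC1: 57/128 = 0.4453
  PC2: 39/128 = 0.3047
  PC3: 32/128 = 0.25

Step 3 — cumulative fraction after k components = (λ_1 + ... + λ_k) / Σ λ:
  k = 1: 57/128 = 0.4453
  k = 2: (57 + 39)/128 = 96/128 = 0.75
  k = 3: (57 + 39 + 32)/128 = 128/128 = 1

Summary (fraction, with percent):

explained: PC1 0.4453 (44.53%), PC2 0.3047 (30.47%), PC3 0.25 (25%);  cumulative: 0.4453, 0.75, 1


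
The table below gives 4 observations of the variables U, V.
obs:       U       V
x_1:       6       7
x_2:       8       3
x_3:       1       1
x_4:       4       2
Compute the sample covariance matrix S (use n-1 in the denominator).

Step 1 — column means:
  mean(U) = (6 + 8 + 1 + 4) / 4 = 19/4 = 4.75
  mean(V) = (7 + 3 + 1 + 2) / 4 = 13/4 = 3.25

Step 2 — sample covariance S[i,j] = (1/(n-1)) · Σ_k (x_{k,i} - mean_i) · (x_{k,j} - mean_j), with n-1 = 3.
  S[U,U] = ((1.25)·(1.25) + (3.25)·(3.25) + (-3.75)·(-3.75) + (-0.75)·(-0.75)) / 3 = 26.75/3 = 8.9167
  S[U,V] = ((1.25)·(3.75) + (3.25)·(-0.25) + (-3.75)·(-2.25) + (-0.75)·(-1.25)) / 3 = 13.25/3 = 4.4167
  S[V,V] = ((3.75)·(3.75) + (-0.25)·(-0.25) + (-2.25)·(-2.25) + (-1.25)·(-1.25)) / 3 = 20.75/3 = 6.9167

S is symmetric (S[j,i] = S[i,j]). Assembling:

S = [[8.9167, 4.4167],
 [4.4167, 6.9167]]


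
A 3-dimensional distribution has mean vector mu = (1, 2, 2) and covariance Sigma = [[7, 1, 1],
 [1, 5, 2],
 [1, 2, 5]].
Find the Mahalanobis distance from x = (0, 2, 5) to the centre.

Step 1 — centre the observation: (x - mu) = (-1, 0, 3).

Step 2 — invert Sigma (cofactor / det for 3×3, or solve directly):
  Sigma^{-1} = [[0.1489, -0.0213, -0.0213],
 [-0.0213, 0.2411, -0.0922],
 [-0.0213, -0.0922, 0.2411]].

Step 3 — form the quadratic (x - mu)^T · Sigma^{-1} · (x - mu):
  Sigma^{-1} · (x - mu) = (-0.2128, -0.2553, 0.7447).
  (x - mu)^T · [Sigma^{-1} · (x - mu)] = (-1)·(-0.2128) + (0)·(-0.2553) + (3)·(0.7447) = 2.4468.

Step 4 — take square root: d = √(2.4468) ≈ 1.5642.

d(x, mu) = √(2.4468) ≈ 1.5642


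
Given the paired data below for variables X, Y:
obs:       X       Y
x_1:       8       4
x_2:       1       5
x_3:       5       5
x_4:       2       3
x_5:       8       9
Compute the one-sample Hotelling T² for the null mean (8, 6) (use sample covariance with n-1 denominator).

Step 1 — sample mean vector:
  mean(X) = (8 + 1 + 5 + 2 + 8) / 5 = 24/5 = 4.8
  mean(Y) = (4 + 5 + 5 + 3 + 9) / 5 = 26/5 = 5.2
  x̄ = (4.8, 5.2),  deviation x̄ - mu_0 = (4.8, 5.2) - (8, 6) = (-3.2, -0.8).

Step 2 — sample covariance matrix, S[i,j] = (1/(n-1)) · Σ_k (x_{k,i} - mean_i) · (x_{k,j} - mean_j), divisor n-1 = 4:
  S[X,X] = ((3.2)·(3.2) + (-3.8)·(-3.8) + (0.2)·(0.2) + (-2.8)·(-2.8) + (3.2)·(3.2)) / 4 = 42.8/4 = 10.7
  S[X,Y] = ((3.2)·(-1.2) + (-3.8)·(-0.2) + (0.2)·(-0.2) + (-2.8)·(-2.2) + (3.2)·(3.8)) / 4 = 15.2/4 = 3.8
  S[Y,Y] = ((-1.2)·(-1.2) + (-0.2)·(-0.2) + (-0.2)·(-0.2) + (-2.2)·(-2.2) + (3.8)·(3.8)) / 4 = 20.8/4 = 5.2
  S = [[10.7, 3.8],
 [3.8, 5.2]].

Step 3 — invert S. det(S) = 10.7·5.2 - (3.8)² = 41.2.
  S^{-1} = (1/det) · [[d, -b], [-b, a]] = [[0.1262, -0.0922],
 [-0.0922, 0.2597]].

Step 4 — quadratic form (x̄ - mu_0)^T · S^{-1} · (x̄ - mu_0):
  S^{-1} · (x̄ - mu_0) = (-0.3301, 0.0874),
  (x̄ - mu_0)^T · [...] = (-3.2)·(-0.3301) + (-0.8)·(0.0874) = 0.9864.

Step 5 — scale by n: T² = 5 · 0.9864 = 4.932.

T² ≈ 4.932


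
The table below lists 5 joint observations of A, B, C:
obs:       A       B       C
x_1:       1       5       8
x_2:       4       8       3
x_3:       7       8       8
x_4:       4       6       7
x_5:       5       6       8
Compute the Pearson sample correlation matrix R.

Step 1 — column means:
  mean(A) = (1 + 4 + 7 + 4 + 5) / 5 = 21/5 = 4.2
  mean(B) = (5 + 8 + 8 + 6 + 6) / 5 = 33/5 = 6.6
  mean(C) = (8 + 3 + 8 + 7 + 8) / 5 = 34/5 = 6.8

Step 2 — sample variances and covariances s[i,j] = (1/(n-1)) · Σ_k (x_{k,i} - mean_i) · (x_{k,j} - mean_j), with n-1 = 4:
  s[A,A] = ((-3.2)·(-3.2) + (-0.2)·(-0.2) + (2.8)·(2.8) + (-0.2)·(-0.2) + (0.8)·(0.8)) / 4 = 18.8/4 = 4.7
  s[A,B] = ((-3.2)·(-1.6) + (-0.2)·(1.4) + (2.8)·(1.4) + (-0.2)·(-0.6) + (0.8)·(-0.6)) / 4 = 8.4/4 = 2.1
  s[A,C] = ((-3.2)·(1.2) + (-0.2)·(-3.8) + (2.8)·(1.2) + (-0.2)·(0.2) + (0.8)·(1.2)) / 4 = 1.2/4 = 0.3
  s[B,B] = ((-1.6)·(-1.6) + (1.4)·(1.4) + (1.4)·(1.4) + (-0.6)·(-0.6) + (-0.6)·(-0.6)) / 4 = 7.2/4 = 1.8
  s[B,C] = ((-1.6)·(1.2) + (1.4)·(-3.8) + (1.4)·(1.2) + (-0.6)·(0.2) + (-0.6)·(1.2)) / 4 = -6.4/4 = -1.6
  s[C,C] = ((1.2)·(1.2) + (-3.8)·(-3.8) + (1.2)·(1.2) + (0.2)·(0.2) + (1.2)·(1.2)) / 4 = 18.8/4 = 4.7
  Sample standard deviations s_i = √(s[i,i]):
  s(A) = √(4.7) = 2.1679
  s(B) = √(1.8) = 1.3416
  s(C) = √(4.7) = 2.1679

Step 3 — r_{ij} = s_{ij} / (s_i · s_j):
  r[A,A] = 1 (diagonal).
  r[A,B] = 2.1 / (2.1679 · 1.3416) = 2.1 / 2.9086 = 0.722
  r[A,C] = 0.3 / (2.1679 · 2.1679) = 0.3 / 4.7 = 0.0638
  r[B,B] = 1 (diagonal).
  r[B,C] = -1.6 / (1.3416 · 2.1679) = -1.6 / 2.9086 = -0.5501
  r[C,C] = 1 (diagonal).

R is symmetric with unit diagonal. Assembling:

R = [[1, 0.722, 0.0638],
 [0.722, 1, -0.5501],
 [0.0638, -0.5501, 1]]


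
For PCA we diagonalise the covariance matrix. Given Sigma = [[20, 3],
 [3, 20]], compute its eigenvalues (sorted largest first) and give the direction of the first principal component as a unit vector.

Step 1 — characteristic polynomial of 2×2 Sigma:
  det(Sigma - λI) = λ² - trace · λ + det = 0.
  trace = 20 + 20 = 40, det = 20·20 - (3)² = 391.
Step 2 — discriminant:
  Δ = trace² - 4·det = 1600 - 1564 = 36.
Step 3 — eigenvalues:
  λ = (trace ± √Δ)/2 = (40 ± 6)/2,
  λ_1 = 23,  λ_2 = 17.

Step 4 — unit eigenvector for λ_1: solve (Sigma - λ_1 I)v = 0. First row:
  (20 - 23)·v_x + (3)·v_y = 0, i.e. (-3)·v_x + (3)·v_y = 0,
  so v ∝ (b, λ_1 - a) = (3, 3) = u.
  ||u|| = √((3)² + (3)²) = √(18) ≈ 4.2426,
  v_1 = u/||u|| ≈ (0.7071, 0.7071) (||v_1|| = 1).

λ_1 = 23,  λ_2 = 17;  v_1 ≈ (0.7071, 0.7071)


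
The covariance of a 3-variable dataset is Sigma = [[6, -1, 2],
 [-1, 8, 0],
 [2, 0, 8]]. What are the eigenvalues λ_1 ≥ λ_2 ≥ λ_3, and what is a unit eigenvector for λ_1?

Step 1 — characteristic polynomial p(λ) = det(λI - Sigma) = λ³ - tr·λ² + c_1·λ - det, where tr = trace, c_1 = sum of the principal 2×2 minors, det = det(Sigma):
  tr = 6 + 8 + 8 = 22,
  c_1 = (6·8 - (-1)²) + (6·8 - (2)²) + (8·8 - (0)²) = 47 + 44 + 64 = 155,
  det = 6·(8·8 - (0)²) - (-1)·((-1)·8 - (0)·(2)) + (2)·((-1)·(0) - 8·(2)) = 6·(64) - (-1)·(-8) + (2)·(-16) = 344.
  So p(λ) = λ³ - 22λ² + 155λ - 344.
Step 2 — look for an integer root (rational root theorem: any rational root is an integer divisor of 344). Testing λ = 8:
  p(8) = 512 - 1408 + 1240 - 344 = 0  ✓
  Dividing out (λ - 8): p(λ) = (λ - 8)(λ² - 14λ + 43).
Step 3 — remaining eigenvalues from the quadratic λ² - 14λ + 43 = 0:
  Δ = 14² - 4·43 = 196 - 172 = 24,  λ = (14 ± √24)/2 = (14 ± 4.899)/2 ≈ 9.4495 or 4.5505.
  Sorted: λ_1 = 9.4495,  λ_2 = 8,  λ_3 = 4.5505  (check: sum = 22 = tr ✓).

Step 4 — unit eigenvector for λ_1 ≈ 9.4495: v spans the null space of (Sigma - λ_1 I), whose rows are
  r_1 = (-3.4495, -1, 2),  r_2 = (-1, -1.4495, 0),  r_3 = (2, 0, -1.4495).
  v is orthogonal to every row, so take v ∝ r_1 × r_2 = ((-1)·(0) - (2)·(-1.4495), (2)·(-1) - (-3.4495)·(0), (-3.4495)·(-1.4495) - (-1)·(-1)) ≈ (2.899, -2, 4).
  Let u = (2.899, -2, 4).
  ||u|| = √((2.899)² + (-2)² + (4)²) = √(28.4041) ≈ 5.3295,  v_1 = u/||u|| ≈ (0.5439, -0.3753, 0.7505) (||v_1|| = 1).

λ_1 = 9.4495,  λ_2 = 8,  λ_3 = 4.5505;  v_1 ≈ (0.5439, -0.3753, 0.7505)


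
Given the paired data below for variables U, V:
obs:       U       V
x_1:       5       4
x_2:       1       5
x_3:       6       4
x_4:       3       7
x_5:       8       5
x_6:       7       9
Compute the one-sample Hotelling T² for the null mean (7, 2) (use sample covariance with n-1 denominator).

Step 1 — sample mean vector:
  mean(U) = (5 + 1 + 6 + 3 + 8 + 7) / 6 = 30/6 = 5
  mean(V) = (4 + 5 + 4 + 7 + 5 + 9) / 6 = 34/6 = 5.6667
  x̄ = (5, 5.6667),  deviation x̄ - mu_0 = (5, 5.6667) - (7, 2) = (-2, 3.6667).

Step 2 — sample covariance matrix, S[i,j] = (1/(n-1)) · Σ_k (x_{k,i} - mean_i) · (x_{k,j} - mean_j), divisor n-1 = 5:
  S[U,U] = ((0)·(0) + (-4)·(-4) + (1)·(1) + (-2)·(-2) + (3)·(3) + (2)·(2)) / 5 = 34/5 = 6.8
  S[U,V] = ((0)·(-1.6667) + (-4)·(-0.6667) + (1)·(-1.6667) + (-2)·(1.3333) + (3)·(-0.6667) + (2)·(3.3333)) / 5 = 3/5 = 0.6
  S[V,V] = ((-1.6667)·(-1.6667) + (-0.6667)·(-0.6667) + (-1.6667)·(-1.6667) + (1.3333)·(1.3333) + (-0.6667)·(-0.6667) + (3.3333)·(3.3333)) / 5 = 19.3333/5 = 3.8667
  S = [[6.8, 0.6],
 [0.6, 3.8667]].

Step 3 — invert S. det(S) = 6.8·3.8667 - (0.6)² = 25.9333.
  S^{-1} = (1/det) · [[d, -b], [-b, a]] = [[0.1491, -0.0231],
 [-0.0231, 0.2622]].

Step 4 — quadratic form (x̄ - mu_0)^T · S^{-1} · (x̄ - mu_0):
  S^{-1} · (x̄ - mu_0) = (-0.383, 1.0077),
  (x̄ - mu_0)^T · [...] = (-2)·(-0.383) + (3.6667)·(1.0077) = 4.461.

Step 5 — scale by n: T² = 6 · 4.461 = 26.7661.

T² ≈ 26.7661


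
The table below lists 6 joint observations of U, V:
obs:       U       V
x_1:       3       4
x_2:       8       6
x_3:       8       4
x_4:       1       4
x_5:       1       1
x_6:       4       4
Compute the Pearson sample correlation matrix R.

Step 1 — column means:
  mean(U) = (3 + 8 + 8 + 1 + 1 + 4) / 6 = 25/6 = 4.1667
  mean(V) = (4 + 6 + 4 + 4 + 1 + 4) / 6 = 23/6 = 3.8333

Step 2 — sample variances and covariances s[i,j] = (1/(n-1)) · Σ_k (x_{k,i} - mean_i) · (x_{k,j} - mean_j), with n-1 = 5:
  s[U,U] = ((-1.1667)·(-1.1667) + (3.8333)·(3.8333) + (3.8333)·(3.8333) + (-3.1667)·(-3.1667) + (-3.1667)·(-3.1667) + (-0.1667)·(-0.1667)) / 5 = 50.8333/5 = 10.1667
  s[U,V] = ((-1.1667)·(0.1667) + (3.8333)·(2.1667) + (3.8333)·(0.1667) + (-3.1667)·(0.1667) + (-3.1667)·(-2.8333) + (-0.1667)·(0.1667)) / 5 = 17.1667/5 = 3.4333
  s[V,V] = ((0.1667)·(0.1667) + (2.1667)·(2.1667) + (0.1667)·(0.1667) + (0.1667)·(0.1667) + (-2.8333)·(-2.8333) + (0.1667)·(0.1667)) / 5 = 12.8333/5 = 2.5667
  Sample standard deviations s_i = √(s[i,i]):
  s(U) = √(10.1667) = 3.1885
  s(V) = √(2.5667) = 1.6021

Step 3 — r_{ij} = s_{ij} / (s_i · s_j):
  r[U,U] = 1 (diagonal).
  r[U,V] = 3.4333 / (3.1885 · 1.6021) = 3.4333 / 5.1083 = 0.6721
  r[V,V] = 1 (diagonal).

R is symmetric with unit diagonal. Assembling:

R = [[1, 0.6721],
 [0.6721, 1]]


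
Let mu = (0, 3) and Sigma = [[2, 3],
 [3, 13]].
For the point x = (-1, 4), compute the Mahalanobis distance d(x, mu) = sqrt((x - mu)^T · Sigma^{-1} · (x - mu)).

Step 1 — centre the observation: (x - mu) = (-1, 1).

Step 2 — invert Sigma. det(Sigma) = 2·13 - (3)² = 17.
  Sigma^{-1} = (1/det) · [[d, -b], [-b, a]] = [[0.7647, -0.1765],
 [-0.1765, 0.1176]].

Step 3 — form the quadratic (x - mu)^T · Sigma^{-1} · (x - mu):
  Sigma^{-1} · (x - mu) = (-0.9412, 0.2941).
  (x - mu)^T · [Sigma^{-1} · (x - mu)] = (-1)·(-0.9412) + (1)·(0.2941) = 1.2353.

Step 4 — take square root: d = √(1.2353) ≈ 1.1114.

d(x, mu) = √(1.2353) ≈ 1.1114


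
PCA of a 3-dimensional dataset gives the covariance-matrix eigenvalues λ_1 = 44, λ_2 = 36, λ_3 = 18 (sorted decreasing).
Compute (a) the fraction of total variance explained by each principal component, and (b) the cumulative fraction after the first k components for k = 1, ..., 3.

Step 1 — total variance = trace(Sigma) = Σ λ_i = 44 + 36 + 18 = 98.

Step 2 — fraction explained by component i = λ_i / Σ λ:
  PC1: 44/98 = 0.449
  PC2: 36/98 = 0.3673
  PC3: 18/98 = 0.1837

Step 3 — cumulative fraction after k components = (λ_1 + ... + λ_k) / Σ λ:
  k = 1: 44/98 = 0.449
  k = 2: (44 + 36)/98 = 80/98 = 0.8163
  k = 3: (44 + 36 + 18)/98 = 98/98 = 1

Summary (fraction, with percent):

explained: PC1 0.449 (44.9%), PC2 0.3673 (36.73%), PC3 0.1837 (18.37%);  cumulative: 0.449, 0.8163, 1


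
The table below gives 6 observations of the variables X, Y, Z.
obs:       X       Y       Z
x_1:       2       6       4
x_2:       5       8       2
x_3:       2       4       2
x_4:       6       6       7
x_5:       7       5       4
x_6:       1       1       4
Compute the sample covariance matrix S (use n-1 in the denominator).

Step 1 — column means:
  mean(X) = (2 + 5 + 2 + 6 + 7 + 1) / 6 = 23/6 = 3.8333
  mean(Y) = (6 + 8 + 4 + 6 + 5 + 1) / 6 = 30/6 = 5
  mean(Z) = (4 + 2 + 2 + 7 + 4 + 4) / 6 = 23/6 = 3.8333

Step 2 — sample covariance S[i,j] = (1/(n-1)) · Σ_k (x_{k,i} - mean_i) · (x_{k,j} - mean_j), with n-1 = 5.
  S[X,X] = ((-1.8333)·(-1.8333) + (1.1667)·(1.1667) + (-1.8333)·(-1.8333) + (2.1667)·(2.1667) + (3.1667)·(3.1667) + (-2.8333)·(-2.8333)) / 5 = 30.8333/5 = 6.1667
  S[X,Y] = ((-1.8333)·(1) + (1.1667)·(3) + (-1.8333)·(-1) + (2.1667)·(1) + (3.1667)·(0) + (-2.8333)·(-4)) / 5 = 17/5 = 3.4
  S[X,Z] = ((-1.8333)·(0.1667) + (1.1667)·(-1.8333) + (-1.8333)·(-1.8333) + (2.1667)·(3.1667) + (3.1667)·(0.1667) + (-2.8333)·(0.1667)) / 5 = 7.8333/5 = 1.5667
  S[Y,Y] = ((1)·(1) + (3)·(3) + (-1)·(-1) + (1)·(1) + (0)·(0) + (-4)·(-4)) / 5 = 28/5 = 5.6
  S[Y,Z] = ((1)·(0.1667) + (3)·(-1.8333) + (-1)·(-1.8333) + (1)·(3.1667) + (0)·(0.1667) + (-4)·(0.1667)) / 5 = -1/5 = -0.2
  S[Z,Z] = ((0.1667)·(0.1667) + (-1.8333)·(-1.8333) + (-1.8333)·(-1.8333) + (3.1667)·(3.1667) + (0.1667)·(0.1667) + (0.1667)·(0.1667)) / 5 = 16.8333/5 = 3.3667

S is symmetric (S[j,i] = S[i,j]). Assembling:

S = [[6.1667, 3.4, 1.5667],
 [3.4, 5.6, -0.2],
 [1.5667, -0.2, 3.3667]]


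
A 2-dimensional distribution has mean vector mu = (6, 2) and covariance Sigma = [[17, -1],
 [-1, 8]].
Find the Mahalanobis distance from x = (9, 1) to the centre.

Step 1 — centre the observation: (x - mu) = (3, -1).

Step 2 — invert Sigma. det(Sigma) = 17·8 - (-1)² = 135.
  Sigma^{-1} = (1/det) · [[d, -b], [-b, a]] = [[0.0593, 0.0074],
 [0.0074, 0.1259]].

Step 3 — form the quadratic (x - mu)^T · Sigma^{-1} · (x - mu):
  Sigma^{-1} · (x - mu) = (0.1704, -0.1037).
  (x - mu)^T · [Sigma^{-1} · (x - mu)] = (3)·(0.1704) + (-1)·(-0.1037) = 0.6148.

Step 4 — take square root: d = √(0.6148) ≈ 0.7841.

d(x, mu) = √(0.6148) ≈ 0.7841


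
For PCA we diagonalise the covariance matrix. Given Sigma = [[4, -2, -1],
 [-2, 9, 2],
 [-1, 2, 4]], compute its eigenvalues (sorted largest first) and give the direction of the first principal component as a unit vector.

Step 1 — characteristic polynomial p(λ) = det(λI - Sigma) = λ³ - tr·λ² + c_1·λ - det, where tr = trace, c_1 = sum of the principal 2×2 minors, det = det(Sigma):
  tr = 4 + 9 + 4 = 17,
  c_1 = (4·9 - (-2)²) + (4·4 - (-1)²) + (9·4 - (2)²) = 32 + 15 + 32 = 79,
  det = 4·(9·4 - (2)²) - (-2)·((-2)·4 - (2)·(-1)) + (-1)·((-2)·(2) - 9·(-1)) = 4·(32) - (-2)·(-6) + (-1)·(5) = 111.
  So p(λ) = λ³ - 17λ² + 79λ - 111.
Step 2 — look for an integer root (rational root theorem: any rational root is an integer divisor of 111). Testing λ = 3:
  p(3) = 27 - 153 + 237 - 111 = 0  ✓
  Dividing out (λ - 3): p(λ) = (λ - 3)(λ² - 14λ + 37).
Step 3 — remaining eigenvalues from the quadratic λ² - 14λ + 37 = 0:
  Δ = 14² - 4·37 = 196 - 148 = 48,  λ = (14 ± √48)/2 = (14 ± 6.9282)/2 ≈ 10.4641 or 3.5359.
  Sorted: λ_1 = 10.4641,  λ_2 = 3.5359,  λ_3 = 3  (check: sum = 17 = tr ✓).

Step 4 — unit eigenvector for λ_1 ≈ 10.4641: v spans the null space of (Sigma - λ_1 I), whose rows are
  r_1 = (-6.4641, -2, -1),  r_2 = (-2, -1.4641, 2),  r_3 = (-1, 2, -6.4641).
  v is orthogonal to every row, so take v ∝ r_1 × r_2 = ((-2)·(2) - (-1)·(-1.4641), (-1)·(-2) - (-6.4641)·(2), (-6.4641)·(-1.4641) - (-2)·(-2)) ≈ (-5.4641, 14.9282, 5.4641).
  Rescale (multiply by -1 so the first nonzero entry is positive): u = (5.4641, -14.9282, -5.4641).
  ||u|| = √((5.4641)² + (-14.9282)² + (-5.4641)²) = √(282.5641) ≈ 16.8096,  v_1 = u/||u|| ≈ (0.3251, -0.8881, -0.3251) (||v_1|| = 1).

λ_1 = 10.4641,  λ_2 = 3.5359,  λ_3 = 3;  v_1 ≈ (0.3251, -0.8881, -0.3251)


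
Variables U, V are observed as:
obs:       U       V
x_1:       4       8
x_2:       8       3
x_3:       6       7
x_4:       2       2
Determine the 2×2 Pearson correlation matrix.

Step 1 — column means:
  mean(U) = (4 + 8 + 6 + 2) / 4 = 20/4 = 5
  mean(V) = (8 + 3 + 7 + 2) / 4 = 20/4 = 5

Step 2 — sample variances and covariances s[i,j] = (1/(n-1)) · Σ_k (x_{k,i} - mean_i) · (x_{k,j} - mean_j), with n-1 = 3:
  s[U,U] = ((-1)·(-1) + (3)·(3) + (1)·(1) + (-3)·(-3)) / 3 = 20/3 = 6.6667
  s[U,V] = ((-1)·(3) + (3)·(-2) + (1)·(2) + (-3)·(-3)) / 3 = 2/3 = 0.6667
  s[V,V] = ((3)·(3) + (-2)·(-2) + (2)·(2) + (-3)·(-3)) / 3 = 26/3 = 8.6667
  Sample standard deviations s_i = √(s[i,i]):
  s(U) = √(6.6667) = 2.582
  s(V) = √(8.6667) = 2.9439

Step 3 — r_{ij} = s_{ij} / (s_i · s_j):
  r[U,U] = 1 (diagonal).
  r[U,V] = 0.6667 / (2.582 · 2.9439) = 0.6667 / 7.6012 = 0.0877
  r[V,V] = 1 (diagonal).

R is symmetric with unit diagonal. Assembling:

R = [[1, 0.0877],
 [0.0877, 1]]


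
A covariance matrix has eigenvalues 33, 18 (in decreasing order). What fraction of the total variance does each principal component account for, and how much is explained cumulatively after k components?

Step 1 — total variance = trace(Sigma) = Σ λ_i = 33 + 18 = 51.

Step 2 — fraction explained by component i = λ_i / Σ λ:
  PC1: 33/51 = 0.6471
  PC2: 18/51 = 0.3529

Step 3 — cumulative fraction after k components = (λ_1 + ... + λ_k) / Σ λ:
  k = 1: 33/51 = 0.6471
  k = 2: (33 + 18)/51 = 51/51 = 1

Summary (fraction, with percent):

explained: PC1 0.6471 (64.71%), PC2 0.3529 (35.29%);  cumulative: 0.6471, 1


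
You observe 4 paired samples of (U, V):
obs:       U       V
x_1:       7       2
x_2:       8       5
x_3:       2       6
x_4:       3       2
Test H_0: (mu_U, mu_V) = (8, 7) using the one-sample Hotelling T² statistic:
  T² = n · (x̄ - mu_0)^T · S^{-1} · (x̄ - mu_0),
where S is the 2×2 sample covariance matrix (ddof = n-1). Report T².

Step 1 — sample mean vector:
  mean(U) = (7 + 8 + 2 + 3) / 4 = 20/4 = 5
  mean(V) = (2 + 5 + 6 + 2) / 4 = 15/4 = 3.75
  x̄ = (5, 3.75),  deviation x̄ - mu_0 = (5, 3.75) - (8, 7) = (-3, -3.25).

Step 2 — sample covariance matrix, S[i,j] = (1/(n-1)) · Σ_k (x_{k,i} - mean_i) · (x_{k,j} - mean_j), divisor n-1 = 3:
  S[U,U] = ((2)·(2) + (3)·(3) + (-3)·(-3) + (-2)·(-2)) / 3 = 26/3 = 8.6667
  S[U,V] = ((2)·(-1.75) + (3)·(1.25) + (-3)·(2.25) + (-2)·(-1.75)) / 3 = -3/3 = -1
  S[V,V] = ((-1.75)·(-1.75) + (1.25)·(1.25) + (2.25)·(2.25) + (-1.75)·(-1.75)) / 3 = 12.75/3 = 4.25
  S = [[8.6667, -1],
 [-1, 4.25]].

Step 3 — invert S. det(S) = 8.6667·4.25 - (-1)² = 35.8333.
  S^{-1} = (1/det) · [[d, -b], [-b, a]] = [[0.1186, 0.0279],
 [0.0279, 0.2419]].

Step 4 — quadratic form (x̄ - mu_0)^T · S^{-1} · (x̄ - mu_0):
  S^{-1} · (x̄ - mu_0) = (-0.4465, -0.8698),
  (x̄ - mu_0)^T · [...] = (-3)·(-0.4465) + (-3.25)·(-0.8698) = 4.1663.

Step 5 — scale by n: T² = 4 · 4.1663 = 16.6651.

T² ≈ 16.6651


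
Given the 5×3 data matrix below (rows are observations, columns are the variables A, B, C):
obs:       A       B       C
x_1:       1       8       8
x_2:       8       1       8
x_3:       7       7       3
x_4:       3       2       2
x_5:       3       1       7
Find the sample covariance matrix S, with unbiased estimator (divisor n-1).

Step 1 — column means:
  mean(A) = (1 + 8 + 7 + 3 + 3) / 5 = 22/5 = 4.4
  mean(B) = (8 + 1 + 7 + 2 + 1) / 5 = 19/5 = 3.8
  mean(C) = (8 + 8 + 3 + 2 + 7) / 5 = 28/5 = 5.6

Step 2 — sample covariance S[i,j] = (1/(n-1)) · Σ_k (x_{k,i} - mean_i) · (x_{k,j} - mean_j), with n-1 = 4.
  S[A,A] = ((-3.4)·(-3.4) + (3.6)·(3.6) + (2.6)·(2.6) + (-1.4)·(-1.4) + (-1.4)·(-1.4)) / 4 = 35.2/4 = 8.8
  S[A,B] = ((-3.4)·(4.2) + (3.6)·(-2.8) + (2.6)·(3.2) + (-1.4)·(-1.8) + (-1.4)·(-2.8)) / 4 = -9.6/4 = -2.4
  S[A,C] = ((-3.4)·(2.4) + (3.6)·(2.4) + (2.6)·(-2.6) + (-1.4)·(-3.6) + (-1.4)·(1.4)) / 4 = -3.2/4 = -0.8
  S[B,B] = ((4.2)·(4.2) + (-2.8)·(-2.8) + (3.2)·(3.2) + (-1.8)·(-1.8) + (-2.8)·(-2.8)) / 4 = 46.8/4 = 11.7
  S[B,C] = ((4.2)·(2.4) + (-2.8)·(2.4) + (3.2)·(-2.6) + (-1.8)·(-3.6) + (-2.8)·(1.4)) / 4 = -2.4/4 = -0.6
  S[C,C] = ((2.4)·(2.4) + (2.4)·(2.4) + (-2.6)·(-2.6) + (-3.6)·(-3.6) + (1.4)·(1.4)) / 4 = 33.2/4 = 8.3

S is symmetric (S[j,i] = S[i,j]). Assembling:

S = [[8.8, -2.4, -0.8],
 [-2.4, 11.7, -0.6],
 [-0.8, -0.6, 8.3]]


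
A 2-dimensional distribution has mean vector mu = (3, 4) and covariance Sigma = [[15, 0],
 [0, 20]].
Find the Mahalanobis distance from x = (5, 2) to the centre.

Step 1 — centre the observation: (x - mu) = (2, -2).

Step 2 — invert Sigma. det(Sigma) = 15·20 - (0)² = 300.
  Sigma^{-1} = (1/det) · [[d, -b], [-b, a]] = [[0.0667, 0],
 [0, 0.05]].

Step 3 — form the quadratic (x - mu)^T · Sigma^{-1} · (x - mu):
  Sigma^{-1} · (x - mu) = (0.1333, -0.1).
  (x - mu)^T · [Sigma^{-1} · (x - mu)] = (2)·(0.1333) + (-2)·(-0.1) = 0.4667.

Step 4 — take square root: d = √(0.4667) ≈ 0.6831.

d(x, mu) = √(0.4667) ≈ 0.6831


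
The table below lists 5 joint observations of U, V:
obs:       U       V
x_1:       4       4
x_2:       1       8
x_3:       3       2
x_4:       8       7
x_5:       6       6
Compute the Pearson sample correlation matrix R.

Step 1 — column means:
  mean(U) = (4 + 1 + 3 + 8 + 6) / 5 = 22/5 = 4.4
  mean(V) = (4 + 8 + 2 + 7 + 6) / 5 = 27/5 = 5.4

Step 2 — sample variances and covariances s[i,j] = (1/(n-1)) · Σ_k (x_{k,i} - mean_i) · (x_{k,j} - mean_j), with n-1 = 4:
  s[U,U] = ((-0.4)·(-0.4) + (-3.4)·(-3.4) + (-1.4)·(-1.4) + (3.6)·(3.6) + (1.6)·(1.6)) / 4 = 29.2/4 = 7.3
  s[U,V] = ((-0.4)·(-1.4) + (-3.4)·(2.6) + (-1.4)·(-3.4) + (3.6)·(1.6) + (1.6)·(0.6)) / 4 = 3.2/4 = 0.8
  s[V,V] = ((-1.4)·(-1.4) + (2.6)·(2.6) + (-3.4)·(-3.4) + (1.6)·(1.6) + (0.6)·(0.6)) / 4 = 23.2/4 = 5.8
  Sample standard deviations s_i = √(s[i,i]):
  s(U) = √(7.3) = 2.7019
  s(V) = √(5.8) = 2.4083

Step 3 — r_{ij} = s_{ij} / (s_i · s_j):
  r[U,U] = 1 (diagonal).
  r[U,V] = 0.8 / (2.7019 · 2.4083) = 0.8 / 6.5069 = 0.1229
  r[V,V] = 1 (diagonal).

R is symmetric with unit diagonal. Assembling:

R = [[1, 0.1229],
 [0.1229, 1]]


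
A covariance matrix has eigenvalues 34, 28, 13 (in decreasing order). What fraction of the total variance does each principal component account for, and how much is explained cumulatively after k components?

Step 1 — total variance = trace(Sigma) = Σ λ_i = 34 + 28 + 13 = 75.

Step 2 — fraction explained by component i = λ_i / Σ λ:
  PC1: 34/75 = 0.4533
  PC2: 28/75 = 0.3733
  PC3: 13/75 = 0.1733

Step 3 — cumulative fraction after k components = (λ_1 + ... + λ_k) / Σ λ:
  k = 1: 34/75 = 0.4533
  k = 2: (34 + 28)/75 = 62/75 = 0.8267
  k = 3: (34 + 28 + 13)/75 = 75/75 = 1

Summary (fraction, with percent):

explained: PC1 0.4533 (45.33%), PC2 0.3733 (37.33%), PC3 0.1733 (17.33%);  cumulative: 0.4533, 0.8267, 1


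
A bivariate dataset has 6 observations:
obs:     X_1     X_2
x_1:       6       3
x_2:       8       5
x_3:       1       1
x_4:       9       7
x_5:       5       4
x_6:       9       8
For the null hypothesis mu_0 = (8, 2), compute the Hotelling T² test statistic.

Step 1 — sample mean vector:
  mean(X_1) = (6 + 8 + 1 + 9 + 5 + 9) / 6 = 38/6 = 6.3333
  mean(X_2) = (3 + 5 + 1 + 7 + 4 + 8) / 6 = 28/6 = 4.6667
  x̄ = (6.3333, 4.6667),  deviation x̄ - mu_0 = (6.3333, 4.6667) - (8, 2) = (-1.6667, 2.6667).

Step 2 — sample covariance matrix, S[i,j] = (1/(n-1)) · Σ_k (x_{k,i} - mean_i) · (x_{k,j} - mean_j), divisor n-1 = 5:
  S[X_1,X_1] = ((-0.3333)·(-0.3333) + (1.6667)·(1.6667) + (-5.3333)·(-5.3333) + (2.6667)·(2.6667) + (-1.3333)·(-1.3333) + (2.6667)·(2.6667)) / 5 = 47.3333/5 = 9.4667
  S[X_1,X_2] = ((-0.3333)·(-1.6667) + (1.6667)·(0.3333) + (-5.3333)·(-3.6667) + (2.6667)·(2.3333) + (-1.3333)·(-0.6667) + (2.6667)·(3.3333)) / 5 = 36.6667/5 = 7.3333
  S[X_2,X_2] = ((-1.6667)·(-1.6667) + (0.3333)·(0.3333) + (-3.6667)·(-3.6667) + (2.3333)·(2.3333) + (-0.6667)·(-0.6667) + (3.3333)·(3.3333)) / 5 = 33.3333/5 = 6.6667
  S = [[9.4667, 7.3333],
 [7.3333, 6.6667]].

Step 3 — invert S. det(S) = 9.4667·6.6667 - (7.3333)² = 9.3333.
  S^{-1} = (1/det) · [[d, -b], [-b, a]] = [[0.7143, -0.7857],
 [-0.7857, 1.0143]].

Step 4 — quadratic form (x̄ - mu_0)^T · S^{-1} · (x̄ - mu_0):
  S^{-1} · (x̄ - mu_0) = (-3.2857, 4.0143),
  (x̄ - mu_0)^T · [...] = (-1.6667)·(-3.2857) + (2.6667)·(4.0143) = 16.181.

Step 5 — scale by n: T² = 6 · 16.181 = 97.0857.

T² ≈ 97.0857


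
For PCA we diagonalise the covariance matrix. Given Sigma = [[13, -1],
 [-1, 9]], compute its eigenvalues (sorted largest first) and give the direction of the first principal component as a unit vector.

Step 1 — characteristic polynomial of 2×2 Sigma:
  det(Sigma - λI) = λ² - trace · λ + det = 0.
  trace = 13 + 9 = 22, det = 13·9 - (-1)² = 116.
Step 2 — discriminant:
  Δ = trace² - 4·det = 484 - 464 = 20.
Step 3 — eigenvalues:
  λ = (trace ± √Δ)/2 = (22 ± 4.4721)/2,
  λ_1 = 13.2361,  λ_2 = 8.7639.

Step 4 — unit eigenvector for λ_1: solve (Sigma - λ_1 I)v = 0. First row:
  (13 - 13.2361)·v_x + (-1)·v_y = 0, i.e. (-0.2361)·v_x + (-1)·v_y = 0,
  so v ∝ (b, λ_1 - a) = (-1, 0.2361); multiply by -1 so the first entry is positive: u = (1, -0.2361).
  ||u|| = √((1)² + (-0.2361)²) = √(1.0557) ≈ 1.0275,
  v_1 = u/||u|| ≈ (0.9732, -0.2298) (||v_1|| = 1).

λ_1 = 13.2361,  λ_2 = 8.7639;  v_1 ≈ (0.9732, -0.2298)


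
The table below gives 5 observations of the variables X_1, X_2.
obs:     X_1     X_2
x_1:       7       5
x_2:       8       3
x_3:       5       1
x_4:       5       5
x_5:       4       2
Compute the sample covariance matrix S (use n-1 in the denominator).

Step 1 — column means:
  mean(X_1) = (7 + 8 + 5 + 5 + 4) / 5 = 29/5 = 5.8
  mean(X_2) = (5 + 3 + 1 + 5 + 2) / 5 = 16/5 = 3.2

Step 2 — sample covariance S[i,j] = (1/(n-1)) · Σ_k (x_{k,i} - mean_i) · (x_{k,j} - mean_j), with n-1 = 4.
  S[X_1,X_1] = ((1.2)·(1.2) + (2.2)·(2.2) + (-0.8)·(-0.8) + (-0.8)·(-0.8) + (-1.8)·(-1.8)) / 4 = 10.8/4 = 2.7
  S[X_1,X_2] = ((1.2)·(1.8) + (2.2)·(-0.2) + (-0.8)·(-2.2) + (-0.8)·(1.8) + (-1.8)·(-1.2)) / 4 = 4.2/4 = 1.05
  S[X_2,X_2] = ((1.8)·(1.8) + (-0.2)·(-0.2) + (-2.2)·(-2.2) + (1.8)·(1.8) + (-1.2)·(-1.2)) / 4 = 12.8/4 = 3.2

S is symmetric (S[j,i] = S[i,j]). Assembling:

S = [[2.7, 1.05],
 [1.05, 3.2]]


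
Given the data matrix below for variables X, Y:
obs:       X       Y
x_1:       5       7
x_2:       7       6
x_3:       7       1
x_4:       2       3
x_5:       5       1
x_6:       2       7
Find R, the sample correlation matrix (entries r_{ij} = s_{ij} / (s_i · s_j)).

Step 1 — column means:
  mean(X) = (5 + 7 + 7 + 2 + 5 + 2) / 6 = 28/6 = 4.6667
  mean(Y) = (7 + 6 + 1 + 3 + 1 + 7) / 6 = 25/6 = 4.1667

Step 2 — sample variances and covariances s[i,j] = (1/(n-1)) · Σ_k (x_{k,i} - mean_i) · (x_{k,j} - mean_j), with n-1 = 5:
  s[X,X] = ((0.3333)·(0.3333) + (2.3333)·(2.3333) + (2.3333)·(2.3333) + (-2.6667)·(-2.6667) + (0.3333)·(0.3333) + (-2.6667)·(-2.6667)) / 5 = 25.3333/5 = 5.0667
  s[X,Y] = ((0.3333)·(2.8333) + (2.3333)·(1.8333) + (2.3333)·(-3.1667) + (-2.6667)·(-1.1667) + (0.3333)·(-3.1667) + (-2.6667)·(2.8333)) / 5 = -7.6667/5 = -1.5333
  s[Y,Y] = ((2.8333)·(2.8333) + (1.8333)·(1.8333) + (-3.1667)·(-3.1667) + (-1.1667)·(-1.1667) + (-3.1667)·(-3.1667) + (2.8333)·(2.8333)) / 5 = 40.8333/5 = 8.1667
  Sample standard deviations s_i = √(s[i,i]):
  s(X) = √(5.0667) = 2.2509
  s(Y) = √(8.1667) = 2.8577

Step 3 — r_{ij} = s_{ij} / (s_i · s_j):
  r[X,X] = 1 (diagonal).
  r[X,Y] = -1.5333 / (2.2509 · 2.8577) = -1.5333 / 6.4326 = -0.2384
  r[Y,Y] = 1 (diagonal).

R is symmetric with unit diagonal. Assembling:

R = [[1, -0.2384],
 [-0.2384, 1]]


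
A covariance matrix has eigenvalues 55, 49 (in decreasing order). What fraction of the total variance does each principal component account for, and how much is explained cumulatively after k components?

Step 1 — total variance = trace(Sigma) = Σ λ_i = 55 + 49 = 104.

Step 2 — fraction explained by component i = λ_i / Σ λ:
  PC1: 55/104 = 0.5288
  PC2: 49/104 = 0.4712

Step 3 — cumulative fraction after k components = (λ_1 + ... + λ_k) / Σ λ:
  k = 1: 55/104 = 0.5288
  k = 2: (55 + 49)/104 = 104/104 = 1

Summary (fraction, with percent):

explained: PC1 0.5288 (52.88%), PC2 0.4712 (47.12%);  cumulative: 0.5288, 1


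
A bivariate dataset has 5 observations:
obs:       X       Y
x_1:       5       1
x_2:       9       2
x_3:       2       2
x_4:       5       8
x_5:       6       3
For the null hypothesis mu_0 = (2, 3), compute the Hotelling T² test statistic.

Step 1 — sample mean vector:
  mean(X) = (5 + 9 + 2 + 5 + 6) / 5 = 27/5 = 5.4
  mean(Y) = (1 + 2 + 2 + 8 + 3) / 5 = 16/5 = 3.2
  x̄ = (5.4, 3.2),  deviation x̄ - mu_0 = (5.4, 3.2) - (2, 3) = (3.4, 0.2).

Step 2 — sample covariance matrix, S[i,j] = (1/(n-1)) · Σ_k (x_{k,i} - mean_i) · (x_{k,j} - mean_j), divisor n-1 = 4:
  S[X,X] = ((-0.4)·(-0.4) + (3.6)·(3.6) + (-3.4)·(-3.4) + (-0.4)·(-0.4) + (0.6)·(0.6)) / 4 = 25.2/4 = 6.3
  S[X,Y] = ((-0.4)·(-2.2) + (3.6)·(-1.2) + (-3.4)·(-1.2) + (-0.4)·(4.8) + (0.6)·(-0.2)) / 4 = -1.4/4 = -0.35
  S[Y,Y] = ((-2.2)·(-2.2) + (-1.2)·(-1.2) + (-1.2)·(-1.2) + (4.8)·(4.8) + (-0.2)·(-0.2)) / 4 = 30.8/4 = 7.7
  S = [[6.3, -0.35],
 [-0.35, 7.7]].

Step 3 — invert S. det(S) = 6.3·7.7 - (-0.35)² = 48.3875.
  S^{-1} = (1/det) · [[d, -b], [-b, a]] = [[0.1591, 0.0072],
 [0.0072, 0.1302]].

Step 4 — quadratic form (x̄ - mu_0)^T · S^{-1} · (x̄ - mu_0):
  S^{-1} · (x̄ - mu_0) = (0.5425, 0.0506),
  (x̄ - mu_0)^T · [...] = (3.4)·(0.5425) + (0.2)·(0.0506) = 1.8546.

Step 5 — scale by n: T² = 5 · 1.8546 = 9.2731.

T² ≈ 9.2731
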